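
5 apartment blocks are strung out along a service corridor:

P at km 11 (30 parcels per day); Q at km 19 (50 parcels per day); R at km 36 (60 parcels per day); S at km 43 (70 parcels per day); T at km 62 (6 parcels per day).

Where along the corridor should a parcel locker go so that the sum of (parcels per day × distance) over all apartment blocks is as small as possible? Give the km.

x = 36

For a sum of weighted absolute distances on a line, the optimum is the weighted median (not the mean). Total weight W = 216; half-weight = 108.
Sort by position and accumulate weight:
  km 11 (P, w=30) → cum 30
  km 19 (Q, w=50) → cum 80
  km 36 (R, w=60) → cum 140  ≥ 108 → median here
  km 43 (S, w=70) → cum 210
  km 62 (T, w=6) → cum 216
Optimal location: km 36.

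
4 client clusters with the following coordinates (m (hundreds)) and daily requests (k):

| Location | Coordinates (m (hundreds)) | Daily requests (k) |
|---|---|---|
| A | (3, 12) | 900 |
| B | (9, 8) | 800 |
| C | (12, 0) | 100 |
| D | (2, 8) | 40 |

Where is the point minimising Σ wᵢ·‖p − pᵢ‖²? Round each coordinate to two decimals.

The minimiser of Σwᵢ‖p−pᵢ‖² is the weighted centroid p* = (Σwᵢpᵢ)/(Σwᵢ).
Σwᵢ = 1840.
Σwᵢxᵢ = 900·3 + 800·9 + 100·12 + 40·2 = 11180.
Σwᵢyᵢ = 900·12 + 800·8 + 100·0 + 40·8 = 17520.
x* = 11180/1840 = 6.08, y* = 17520/1840 = 9.52.

(6.08, 9.52)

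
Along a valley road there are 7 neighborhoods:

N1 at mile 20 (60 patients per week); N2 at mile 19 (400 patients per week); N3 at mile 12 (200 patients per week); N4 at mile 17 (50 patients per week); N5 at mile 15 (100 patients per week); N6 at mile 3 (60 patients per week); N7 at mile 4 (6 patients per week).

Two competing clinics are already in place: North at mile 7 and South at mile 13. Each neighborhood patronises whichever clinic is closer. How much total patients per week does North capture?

The indifferent point is the midpoint (7+13)/2 = 10; neighborhoods left of it (closer to North at 7) go to North, those right go to South.
  N6 at 3 (w=60) → North
  N7 at 4 (w=6) → North
  N3 at 12 (w=200) → South
  N5 at 15 (w=100) → South
  N4 at 17 (w=50) → South
  N2 at 19 (w=400) → South
  N1 at 20 (w=60) → South
North captures 66; South captures 810.

66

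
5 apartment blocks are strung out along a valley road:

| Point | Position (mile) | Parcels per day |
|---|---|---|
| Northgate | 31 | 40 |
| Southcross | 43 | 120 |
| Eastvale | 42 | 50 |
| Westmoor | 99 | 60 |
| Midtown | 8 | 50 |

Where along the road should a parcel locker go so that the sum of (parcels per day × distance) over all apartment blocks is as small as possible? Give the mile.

x = 43

For a sum of weighted absolute distances on a line, the optimum is the weighted median (not the mean). Total weight W = 320; half-weight = 160.
Sort by position and accumulate weight:
  mile 8 (Midtown, w=50) → cum 50
  mile 31 (Northgate, w=40) → cum 90
  mile 42 (Eastvale, w=50) → cum 140
  mile 43 (Southcross, w=120) → cum 260  ≥ 160 → median here
  mile 99 (Westmoor, w=60) → cum 320
Optimal location: mile 43.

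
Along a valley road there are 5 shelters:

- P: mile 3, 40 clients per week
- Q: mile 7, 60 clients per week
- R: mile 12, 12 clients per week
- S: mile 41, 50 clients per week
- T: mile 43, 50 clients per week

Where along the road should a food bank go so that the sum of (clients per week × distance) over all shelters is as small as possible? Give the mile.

x = 12

For a sum of weighted absolute distances on a line, the optimum is the weighted median (not the mean). Total weight W = 212; half-weight = 106.
Sort by position and accumulate weight:
  mile 3 (P, w=40) → cum 40
  mile 7 (Q, w=60) → cum 100
  mile 12 (R, w=12) → cum 112  ≥ 106 → median here
  mile 41 (S, w=50) → cum 162
  mile 43 (T, w=50) → cum 212
Optimal location: mile 12.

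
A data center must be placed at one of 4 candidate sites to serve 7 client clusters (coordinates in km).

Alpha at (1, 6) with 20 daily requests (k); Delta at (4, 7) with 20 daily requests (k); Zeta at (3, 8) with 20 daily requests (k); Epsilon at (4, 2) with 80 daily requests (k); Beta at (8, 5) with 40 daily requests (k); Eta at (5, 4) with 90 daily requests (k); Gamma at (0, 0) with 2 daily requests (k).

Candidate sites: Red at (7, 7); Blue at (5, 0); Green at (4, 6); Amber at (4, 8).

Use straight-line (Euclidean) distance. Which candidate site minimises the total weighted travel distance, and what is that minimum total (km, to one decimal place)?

Total weighted distance at each candidate:
  Red (7, 7): total = 1164.3
  Blue (5, 0): total = 1232.7
  Green (4, 6): total = 825.3
  Amber (4, 8): total = 1181.1
Minimum is at Green with total 825.3 km.

Green, total 825.3 km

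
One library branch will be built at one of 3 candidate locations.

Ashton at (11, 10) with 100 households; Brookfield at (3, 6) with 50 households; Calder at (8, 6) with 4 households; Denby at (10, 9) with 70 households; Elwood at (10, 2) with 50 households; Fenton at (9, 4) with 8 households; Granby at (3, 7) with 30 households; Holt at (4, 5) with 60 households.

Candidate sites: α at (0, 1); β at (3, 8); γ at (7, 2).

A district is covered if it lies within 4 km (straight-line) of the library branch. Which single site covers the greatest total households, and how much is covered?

β, covering 140

Coverage radius r = 4 km; a point is covered iff (Δx)²+(Δy)² ≤ 4² = 16.
  α (0, 1): covers {none} → 0
  β (3, 8): covers {Brookfield, Granby, Holt} → 140
  γ (7, 2): covers {Elwood, Fenton} → 58
Maximum coverage at β: 140 households.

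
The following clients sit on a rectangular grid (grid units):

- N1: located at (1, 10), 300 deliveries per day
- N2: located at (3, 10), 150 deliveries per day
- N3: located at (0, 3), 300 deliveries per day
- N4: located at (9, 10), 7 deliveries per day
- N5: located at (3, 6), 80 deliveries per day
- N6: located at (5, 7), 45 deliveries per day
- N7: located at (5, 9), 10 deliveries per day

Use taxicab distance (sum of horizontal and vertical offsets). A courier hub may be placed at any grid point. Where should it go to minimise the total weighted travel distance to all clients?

(1, 10)

Manhattan distance separates: Σwᵢ(|x−xᵢ|+|y−yᵢ|) = Σwᵢ|x−xᵢ| + Σwᵢ|y−yᵢ|, so x and y are optimised independently as 1-D weighted medians.
Total weight W = 892; half = 446.
x-coordinate, sorted with cumulative weight:
  x=0 (N3, w=300) cum 300
  x=1 (N1, w=300) cum 600  ← median
  x=3 (N2, w=150) cum 750
  x=3 (N5, w=80) cum 830
  x=5 (N6, w=45) cum 875
  x=5 (N7, w=10) cum 885
  x=9 (N4, w=7) cum 892
⇒ x* = 1
y-coordinate, sorted with cumulative weight:
  y=3 (N3, w=300) cum 300
  y=6 (N5, w=80) cum 380
  y=7 (N6, w=45) cum 425
  y=9 (N7, w=10) cum 435
  y=10 (N1, w=300) cum 735  ← median
  y=10 (N2, w=150) cum 885
  y=10 (N4, w=7) cum 892
⇒ y* = 10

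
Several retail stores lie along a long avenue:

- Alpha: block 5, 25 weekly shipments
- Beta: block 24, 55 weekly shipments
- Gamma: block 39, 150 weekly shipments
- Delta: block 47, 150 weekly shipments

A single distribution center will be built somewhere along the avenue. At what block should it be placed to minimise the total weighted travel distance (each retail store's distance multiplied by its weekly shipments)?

For a sum of weighted absolute distances on a line, the optimum is the weighted median (not the mean). Total weight W = 380; half-weight = 190.
Sort by position and accumulate weight:
  block 5 (Alpha, w=25) → cum 25
  block 24 (Beta, w=55) → cum 80
  block 39 (Gamma, w=150) → cum 230  ≥ 190 → median here
  block 47 (Delta, w=150) → cum 380
Optimal location: block 39.

x = 39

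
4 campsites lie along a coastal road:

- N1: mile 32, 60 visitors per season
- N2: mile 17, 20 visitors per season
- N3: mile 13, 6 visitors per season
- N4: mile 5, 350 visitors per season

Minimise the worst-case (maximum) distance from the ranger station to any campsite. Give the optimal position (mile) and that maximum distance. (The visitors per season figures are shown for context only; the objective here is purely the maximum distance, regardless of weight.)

location 18.5, max distance 13.5

The 1-center on a line is the midpoint of the two extreme points: leftmost at 5, rightmost at 32.
Optimal location = (5 + 32)/2 = 18.5; maximum distance = (32 − 5)/2 = 13.5.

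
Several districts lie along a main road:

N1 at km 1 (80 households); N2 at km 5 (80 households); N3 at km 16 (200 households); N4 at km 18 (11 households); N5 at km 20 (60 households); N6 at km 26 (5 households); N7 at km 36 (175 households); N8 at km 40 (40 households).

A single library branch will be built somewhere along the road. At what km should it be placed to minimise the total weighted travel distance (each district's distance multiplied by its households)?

For a sum of weighted absolute distances on a line, the optimum is the weighted median (not the mean). Total weight W = 651; half-weight = 325.5.
Sort by position and accumulate weight:
  km 1 (N1, w=80) → cum 80
  km 5 (N2, w=80) → cum 160
  km 16 (N3, w=200) → cum 360  ≥ 325.5 → median here
  km 18 (N4, w=11) → cum 371
  km 20 (N5, w=60) → cum 431
  km 26 (N6, w=5) → cum 436
  km 36 (N7, w=175) → cum 611
  km 40 (N8, w=40) → cum 651
Optimal location: km 16.

x = 16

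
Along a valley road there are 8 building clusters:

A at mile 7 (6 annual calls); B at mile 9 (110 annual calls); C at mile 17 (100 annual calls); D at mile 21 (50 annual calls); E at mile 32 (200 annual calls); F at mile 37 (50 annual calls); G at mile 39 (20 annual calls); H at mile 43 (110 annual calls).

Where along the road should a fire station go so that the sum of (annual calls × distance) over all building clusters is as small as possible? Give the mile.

For a sum of weighted absolute distances on a line, the optimum is the weighted median (not the mean). Total weight W = 646; half-weight = 323.
Sort by position and accumulate weight:
  mile 7 (A, w=6) → cum 6
  mile 9 (B, w=110) → cum 116
  mile 17 (C, w=100) → cum 216
  mile 21 (D, w=50) → cum 266
  mile 32 (E, w=200) → cum 466  ≥ 323 → median here
  mile 37 (F, w=50) → cum 516
  mile 39 (G, w=20) → cum 536
  mile 43 (H, w=110) → cum 646
Optimal location: mile 32.

x = 32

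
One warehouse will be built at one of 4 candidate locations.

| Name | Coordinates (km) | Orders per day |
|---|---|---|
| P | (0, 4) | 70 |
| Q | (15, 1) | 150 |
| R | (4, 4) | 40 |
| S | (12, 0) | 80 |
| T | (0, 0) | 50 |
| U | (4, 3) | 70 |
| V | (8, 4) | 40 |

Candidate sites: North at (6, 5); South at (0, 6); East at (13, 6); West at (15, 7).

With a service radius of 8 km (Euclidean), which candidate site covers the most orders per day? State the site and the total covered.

North, covering 350

Coverage radius r = 8 km; a point is covered iff (Δx)²+(Δy)² ≤ 8² = 64.
  North (6, 5): covers {P, R, S, T, U, V} → 350
  South (0, 6): covers {P, R, T, U} → 230
  East (13, 6): covers {Q, S, V} → 270
  West (15, 7): covers {Q, S, V} → 270
Maximum coverage at North: 350 orders per day.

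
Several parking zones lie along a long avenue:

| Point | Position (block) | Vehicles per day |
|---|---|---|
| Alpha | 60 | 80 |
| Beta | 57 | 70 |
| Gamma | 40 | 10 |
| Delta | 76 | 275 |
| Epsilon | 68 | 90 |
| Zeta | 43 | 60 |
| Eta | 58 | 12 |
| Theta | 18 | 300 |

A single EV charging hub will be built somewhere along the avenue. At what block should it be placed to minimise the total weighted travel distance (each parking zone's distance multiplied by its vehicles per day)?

x = 58

For a sum of weighted absolute distances on a line, the optimum is the weighted median (not the mean). Total weight W = 897; half-weight = 448.5.
Sort by position and accumulate weight:
  block 18 (Theta, w=300) → cum 300
  block 40 (Gamma, w=10) → cum 310
  block 43 (Zeta, w=60) → cum 370
  block 57 (Beta, w=70) → cum 440
  block 58 (Eta, w=12) → cum 452  ≥ 448.5 → median here
  block 60 (Alpha, w=80) → cum 532
  block 68 (Epsilon, w=90) → cum 622
  block 76 (Delta, w=275) → cum 897
Optimal location: block 58.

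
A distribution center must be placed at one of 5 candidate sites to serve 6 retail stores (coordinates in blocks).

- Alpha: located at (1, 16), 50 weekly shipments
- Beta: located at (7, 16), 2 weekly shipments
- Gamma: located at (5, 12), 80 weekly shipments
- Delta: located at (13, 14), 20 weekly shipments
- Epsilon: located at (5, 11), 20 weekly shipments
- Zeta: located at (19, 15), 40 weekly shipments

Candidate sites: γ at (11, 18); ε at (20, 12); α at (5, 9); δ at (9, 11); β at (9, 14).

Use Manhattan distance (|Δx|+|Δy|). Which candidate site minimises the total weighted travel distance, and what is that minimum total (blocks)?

Total weighted distance at each candidate:
  γ (11, 18): total = 2392
  ε (20, 12): total = 3044
  α (5, 9): total = 1908
  δ (9, 11): total = 1844
  β (9, 14): total = 1648
Minimum is at β with total 1648 blocks.

β, total 1648 blocks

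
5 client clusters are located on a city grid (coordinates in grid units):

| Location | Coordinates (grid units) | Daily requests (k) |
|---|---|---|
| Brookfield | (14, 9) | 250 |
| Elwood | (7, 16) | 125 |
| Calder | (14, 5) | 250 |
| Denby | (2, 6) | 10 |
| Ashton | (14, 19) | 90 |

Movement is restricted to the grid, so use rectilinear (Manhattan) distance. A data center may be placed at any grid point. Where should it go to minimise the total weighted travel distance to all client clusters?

(14, 9)

Manhattan distance separates: Σwᵢ(|x−xᵢ|+|y−yᵢ|) = Σwᵢ|x−xᵢ| + Σwᵢ|y−yᵢ|, so x and y are optimised independently as 1-D weighted medians.
Total weight W = 725; half = 362.5.
x-coordinate, sorted with cumulative weight:
  x=2 (Denby, w=10) cum 10
  x=7 (Elwood, w=125) cum 135
  x=14 (Brookfield, w=250) cum 385  ← median
  x=14 (Calder, w=250) cum 635
  x=14 (Ashton, w=90) cum 725
⇒ x* = 14
y-coordinate, sorted with cumulative weight:
  y=5 (Calder, w=250) cum 250
  y=6 (Denby, w=10) cum 260
  y=9 (Brookfield, w=250) cum 510  ← median
  y=16 (Elwood, w=125) cum 635
  y=19 (Ashton, w=90) cum 725
⇒ y* = 9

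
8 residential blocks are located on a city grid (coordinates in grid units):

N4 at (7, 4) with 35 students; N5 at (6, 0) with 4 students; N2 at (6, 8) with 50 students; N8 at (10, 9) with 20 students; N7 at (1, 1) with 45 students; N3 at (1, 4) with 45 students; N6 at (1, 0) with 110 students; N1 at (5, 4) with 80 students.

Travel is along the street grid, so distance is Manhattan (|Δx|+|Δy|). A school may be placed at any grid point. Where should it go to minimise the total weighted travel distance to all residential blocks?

Manhattan distance separates: Σwᵢ(|x−xᵢ|+|y−yᵢ|) = Σwᵢ|x−xᵢ| + Σwᵢ|y−yᵢ|, so x and y are optimised independently as 1-D weighted medians.
Total weight W = 389; half = 194.5.
x-coordinate, sorted with cumulative weight:
  x=1 (N7, w=45) cum 45
  x=1 (N3, w=45) cum 90
  x=1 (N6, w=110) cum 200  ← median
  x=5 (N1, w=80) cum 280
  x=6 (N5, w=4) cum 284
  x=6 (N2, w=50) cum 334
  x=7 (N4, w=35) cum 369
  x=10 (N8, w=20) cum 389
⇒ x* = 1
y-coordinate, sorted with cumulative weight:
  y=0 (N5, w=4) cum 4
  y=0 (N6, w=110) cum 114
  y=1 (N7, w=45) cum 159
  y=4 (N4, w=35) cum 194
  y=4 (N3, w=45) cum 239  ← median
  y=4 (N1, w=80) cum 319
  y=8 (N2, w=50) cum 369
  y=9 (N8, w=20) cum 389
⇒ y* = 4

(1, 4)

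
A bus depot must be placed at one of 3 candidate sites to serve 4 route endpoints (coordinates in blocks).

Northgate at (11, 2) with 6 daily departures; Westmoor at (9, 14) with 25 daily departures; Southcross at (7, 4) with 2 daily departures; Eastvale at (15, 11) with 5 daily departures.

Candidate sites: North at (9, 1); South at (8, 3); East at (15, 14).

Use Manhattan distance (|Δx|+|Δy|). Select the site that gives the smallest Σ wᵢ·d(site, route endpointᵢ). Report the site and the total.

East, total 297 blocks

Total weighted distance at each candidate:
  North (9, 1): total = 433
  South (8, 3): total = 403
  East (15, 14): total = 297
Minimum is at East with total 297 blocks.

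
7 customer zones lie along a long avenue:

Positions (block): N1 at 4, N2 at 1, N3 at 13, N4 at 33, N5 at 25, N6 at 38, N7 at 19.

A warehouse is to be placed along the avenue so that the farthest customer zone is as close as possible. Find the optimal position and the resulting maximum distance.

The 1-center on a line is the midpoint of the two extreme points: leftmost at 1, rightmost at 38.
Optimal location = (1 + 38)/2 = 19.5; maximum distance = (38 − 1)/2 = 18.5.

location 19.5, max distance 18.5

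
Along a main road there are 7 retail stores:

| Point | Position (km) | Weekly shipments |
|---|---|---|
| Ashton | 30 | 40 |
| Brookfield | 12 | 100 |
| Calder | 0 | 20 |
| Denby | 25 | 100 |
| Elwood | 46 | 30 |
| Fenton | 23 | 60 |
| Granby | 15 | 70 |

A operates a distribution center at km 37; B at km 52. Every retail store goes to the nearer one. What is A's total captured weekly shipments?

The indifferent point is the midpoint (37+52)/2 = 44.5; retail stores left of it (closer to A at 37) go to A, those right go to B.
  Calder at 0 (w=20) → A
  Brookfield at 12 (w=100) → A
  Granby at 15 (w=70) → A
  Fenton at 23 (w=60) → A
  Denby at 25 (w=100) → A
  Ashton at 30 (w=40) → A
  Elwood at 46 (w=30) → B
A captures 390; B captures 30.

390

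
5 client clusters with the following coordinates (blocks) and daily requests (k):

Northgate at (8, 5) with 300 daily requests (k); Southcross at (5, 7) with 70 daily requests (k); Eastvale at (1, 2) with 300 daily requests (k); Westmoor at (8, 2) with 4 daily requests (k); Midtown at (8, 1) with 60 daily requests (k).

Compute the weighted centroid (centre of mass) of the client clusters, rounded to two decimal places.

The minimiser of Σwᵢ‖p−pᵢ‖² is the weighted centroid p* = (Σwᵢpᵢ)/(Σwᵢ).
Σwᵢ = 734.
Σwᵢxᵢ = 300·8 + 70·5 + 300·1 + 4·8 + 60·8 = 3562.
Σwᵢyᵢ = 300·5 + 70·7 + 300·2 + 4·2 + 60·1 = 2658.
x* = 3562/734 = 4.85, y* = 2658/734 = 3.62.

(4.85, 3.62)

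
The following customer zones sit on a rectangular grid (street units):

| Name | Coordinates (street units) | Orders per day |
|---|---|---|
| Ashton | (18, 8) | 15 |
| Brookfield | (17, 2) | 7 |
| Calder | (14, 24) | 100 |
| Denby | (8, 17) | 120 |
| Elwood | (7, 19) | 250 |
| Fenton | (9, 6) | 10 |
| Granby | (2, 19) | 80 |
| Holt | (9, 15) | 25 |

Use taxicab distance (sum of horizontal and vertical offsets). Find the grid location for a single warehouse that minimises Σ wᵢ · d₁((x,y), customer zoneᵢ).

(7, 19)

Manhattan distance separates: Σwᵢ(|x−xᵢ|+|y−yᵢ|) = Σwᵢ|x−xᵢ| + Σwᵢ|y−yᵢ|, so x and y are optimised independently as 1-D weighted medians.
Total weight W = 607; half = 303.5.
x-coordinate, sorted with cumulative weight:
  x=2 (Granby, w=80) cum 80
  x=7 (Elwood, w=250) cum 330  ← median
  x=8 (Denby, w=120) cum 450
  x=9 (Fenton, w=10) cum 460
  x=9 (Holt, w=25) cum 485
  x=14 (Calder, w=100) cum 585
  x=17 (Brookfield, w=7) cum 592
  x=18 (Ashton, w=15) cum 607
⇒ x* = 7
y-coordinate, sorted with cumulative weight:
  y=2 (Brookfield, w=7) cum 7
  y=6 (Fenton, w=10) cum 17
  y=8 (Ashton, w=15) cum 32
  y=15 (Holt, w=25) cum 57
  y=17 (Denby, w=120) cum 177
  y=19 (Elwood, w=250) cum 427  ← median
  y=19 (Granby, w=80) cum 507
  y=24 (Calder, w=100) cum 607
⇒ y* = 19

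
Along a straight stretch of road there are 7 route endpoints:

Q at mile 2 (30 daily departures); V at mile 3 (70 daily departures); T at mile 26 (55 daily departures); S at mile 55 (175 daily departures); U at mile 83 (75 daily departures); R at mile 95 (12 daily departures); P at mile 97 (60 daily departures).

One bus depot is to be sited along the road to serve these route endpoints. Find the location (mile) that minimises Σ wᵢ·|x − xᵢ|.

For a sum of weighted absolute distances on a line, the optimum is the weighted median (not the mean). Total weight W = 477; half-weight = 238.5.
Sort by position and accumulate weight:
  mile 2 (Q, w=30) → cum 30
  mile 3 (V, w=70) → cum 100
  mile 26 (T, w=55) → cum 155
  mile 55 (S, w=175) → cum 330  ≥ 238.5 → median here
  mile 83 (U, w=75) → cum 405
  mile 95 (R, w=12) → cum 417
  mile 97 (P, w=60) → cum 477
Optimal location: mile 55.

x = 55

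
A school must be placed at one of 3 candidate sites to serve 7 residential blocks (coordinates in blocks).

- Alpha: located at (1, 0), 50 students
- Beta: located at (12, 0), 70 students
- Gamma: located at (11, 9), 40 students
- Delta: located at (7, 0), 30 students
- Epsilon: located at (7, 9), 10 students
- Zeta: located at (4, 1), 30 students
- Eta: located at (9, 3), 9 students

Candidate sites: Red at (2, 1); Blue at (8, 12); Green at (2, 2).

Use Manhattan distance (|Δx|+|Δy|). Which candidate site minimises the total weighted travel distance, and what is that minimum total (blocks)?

Red, total 2001 blocks

Total weighted distance at each candidate:
  Red (2, 1): total = 2001
  Blue (8, 12): total = 3280
  Green (2, 2): total = 2122
Minimum is at Red with total 2001 blocks.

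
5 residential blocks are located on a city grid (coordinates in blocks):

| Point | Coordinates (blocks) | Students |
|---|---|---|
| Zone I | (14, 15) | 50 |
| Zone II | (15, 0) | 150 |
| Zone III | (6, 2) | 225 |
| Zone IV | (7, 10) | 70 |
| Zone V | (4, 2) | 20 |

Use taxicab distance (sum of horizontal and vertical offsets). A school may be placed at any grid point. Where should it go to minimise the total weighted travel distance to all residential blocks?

Manhattan distance separates: Σwᵢ(|x−xᵢ|+|y−yᵢ|) = Σwᵢ|x−xᵢ| + Σwᵢ|y−yᵢ|, so x and y are optimised independently as 1-D weighted medians.
Total weight W = 515; half = 257.5.
x-coordinate, sorted with cumulative weight:
  x=4 (Zone V, w=20) cum 20
  x=6 (Zone III, w=225) cum 245
  x=7 (Zone IV, w=70) cum 315  ← median
  x=14 (Zone I, w=50) cum 365
  x=15 (Zone II, w=150) cum 515
⇒ x* = 7
y-coordinate, sorted with cumulative weight:
  y=0 (Zone II, w=150) cum 150
  y=2 (Zone III, w=225) cum 375  ← median
  y=2 (Zone V, w=20) cum 395
  y=10 (Zone IV, w=70) cum 465
  y=15 (Zone I, w=50) cum 515
⇒ y* = 2

(7, 2)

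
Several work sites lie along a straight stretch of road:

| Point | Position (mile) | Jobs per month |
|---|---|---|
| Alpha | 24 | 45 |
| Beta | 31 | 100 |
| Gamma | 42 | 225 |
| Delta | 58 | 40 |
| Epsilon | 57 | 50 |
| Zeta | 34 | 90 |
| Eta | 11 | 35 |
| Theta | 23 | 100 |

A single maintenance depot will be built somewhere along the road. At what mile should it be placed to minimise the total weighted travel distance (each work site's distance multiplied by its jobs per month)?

x = 34

For a sum of weighted absolute distances on a line, the optimum is the weighted median (not the mean). Total weight W = 685; half-weight = 342.5.
Sort by position and accumulate weight:
  mile 11 (Eta, w=35) → cum 35
  mile 23 (Theta, w=100) → cum 135
  mile 24 (Alpha, w=45) → cum 180
  mile 31 (Beta, w=100) → cum 280
  mile 34 (Zeta, w=90) → cum 370  ≥ 342.5 → median here
  mile 42 (Gamma, w=225) → cum 595
  mile 57 (Epsilon, w=50) → cum 645
  mile 58 (Delta, w=40) → cum 685
Optimal location: mile 34.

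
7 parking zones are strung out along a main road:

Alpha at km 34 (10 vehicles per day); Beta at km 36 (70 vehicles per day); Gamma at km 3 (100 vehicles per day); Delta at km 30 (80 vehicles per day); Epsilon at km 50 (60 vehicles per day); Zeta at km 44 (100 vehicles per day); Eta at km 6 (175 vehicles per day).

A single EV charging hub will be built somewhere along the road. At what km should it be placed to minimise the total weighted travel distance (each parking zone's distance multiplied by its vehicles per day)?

x = 30

For a sum of weighted absolute distances on a line, the optimum is the weighted median (not the mean). Total weight W = 595; half-weight = 297.5.
Sort by position and accumulate weight:
  km 3 (Gamma, w=100) → cum 100
  km 6 (Eta, w=175) → cum 275
  km 30 (Delta, w=80) → cum 355  ≥ 297.5 → median here
  km 34 (Alpha, w=10) → cum 365
  km 36 (Beta, w=70) → cum 435
  km 44 (Zeta, w=100) → cum 535
  km 50 (Epsilon, w=60) → cum 595
Optimal location: km 30.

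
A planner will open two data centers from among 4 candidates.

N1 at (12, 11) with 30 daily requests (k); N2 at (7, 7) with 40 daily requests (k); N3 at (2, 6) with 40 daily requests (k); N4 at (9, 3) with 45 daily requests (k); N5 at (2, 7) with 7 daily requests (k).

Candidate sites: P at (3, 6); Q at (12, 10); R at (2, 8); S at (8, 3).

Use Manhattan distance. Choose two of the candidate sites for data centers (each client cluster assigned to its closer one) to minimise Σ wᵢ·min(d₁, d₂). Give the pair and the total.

{P, S}, total 659

Evaluate every pair (each demand assigned to the nearer of the two):
  {P, S}: total = 659
  {P, Q}: total = 689
  {R, S}: total = 692
  {Q, S}: total = 705
  {Q, R}: total = 807
  {P, R}: total = 1042
Best pair: {P, S} with total 659.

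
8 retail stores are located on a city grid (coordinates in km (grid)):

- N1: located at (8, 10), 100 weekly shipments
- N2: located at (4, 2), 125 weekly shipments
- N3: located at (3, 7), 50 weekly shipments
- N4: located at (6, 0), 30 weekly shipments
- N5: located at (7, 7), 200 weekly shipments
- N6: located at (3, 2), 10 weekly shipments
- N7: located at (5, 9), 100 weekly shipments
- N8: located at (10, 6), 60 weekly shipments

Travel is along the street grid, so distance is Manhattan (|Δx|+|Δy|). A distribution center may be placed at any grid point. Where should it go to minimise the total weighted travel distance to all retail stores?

(7, 7)

Manhattan distance separates: Σwᵢ(|x−xᵢ|+|y−yᵢ|) = Σwᵢ|x−xᵢ| + Σwᵢ|y−yᵢ|, so x and y are optimised independently as 1-D weighted medians.
Total weight W = 675; half = 337.5.
x-coordinate, sorted with cumulative weight:
  x=3 (N3, w=50) cum 50
  x=3 (N6, w=10) cum 60
  x=4 (N2, w=125) cum 185
  x=5 (N7, w=100) cum 285
  x=6 (N4, w=30) cum 315
  x=7 (N5, w=200) cum 515  ← median
  x=8 (N1, w=100) cum 615
  x=10 (N8, w=60) cum 675
⇒ x* = 7
y-coordinate, sorted with cumulative weight:
  y=0 (N4, w=30) cum 30
  y=2 (N2, w=125) cum 155
  y=2 (N6, w=10) cum 165
  y=6 (N8, w=60) cum 225
  y=7 (N3, w=50) cum 275
  y=7 (N5, w=200) cum 475  ← median
  y=9 (N7, w=100) cum 575
  y=10 (N1, w=100) cum 675
⇒ y* = 7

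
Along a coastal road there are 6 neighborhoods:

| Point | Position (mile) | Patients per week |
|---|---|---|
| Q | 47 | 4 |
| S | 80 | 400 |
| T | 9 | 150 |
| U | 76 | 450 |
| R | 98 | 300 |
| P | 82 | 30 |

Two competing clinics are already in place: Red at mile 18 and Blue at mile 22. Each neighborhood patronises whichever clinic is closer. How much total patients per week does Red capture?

150

The indifferent point is the midpoint (18+22)/2 = 20; neighborhoods left of it (closer to Red at 18) go to Red, those right go to Blue.
  T at 9 (w=150) → Red
  Q at 47 (w=4) → Blue
  U at 76 (w=450) → Blue
  S at 80 (w=400) → Blue
  P at 82 (w=30) → Blue
  R at 98 (w=300) → Blue
Red captures 150; Blue captures 1184.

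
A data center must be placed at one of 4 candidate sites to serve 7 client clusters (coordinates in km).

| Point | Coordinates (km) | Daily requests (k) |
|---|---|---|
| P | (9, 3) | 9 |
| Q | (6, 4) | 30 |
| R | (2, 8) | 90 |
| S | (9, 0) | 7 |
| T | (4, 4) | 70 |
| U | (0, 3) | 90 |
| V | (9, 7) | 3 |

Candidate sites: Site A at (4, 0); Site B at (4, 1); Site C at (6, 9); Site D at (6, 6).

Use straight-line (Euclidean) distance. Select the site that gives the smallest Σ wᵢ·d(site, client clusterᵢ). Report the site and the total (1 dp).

Site D, total 1358.8 km

Total weighted distance at each candidate:
  Site A (4, 0): total = 1719.6
  Site B (4, 1): total = 1483.5
  Site C (6, 9): total = 1799.3
  Site D (6, 6): total = 1358.8
Minimum is at Site D with total 1358.8 km.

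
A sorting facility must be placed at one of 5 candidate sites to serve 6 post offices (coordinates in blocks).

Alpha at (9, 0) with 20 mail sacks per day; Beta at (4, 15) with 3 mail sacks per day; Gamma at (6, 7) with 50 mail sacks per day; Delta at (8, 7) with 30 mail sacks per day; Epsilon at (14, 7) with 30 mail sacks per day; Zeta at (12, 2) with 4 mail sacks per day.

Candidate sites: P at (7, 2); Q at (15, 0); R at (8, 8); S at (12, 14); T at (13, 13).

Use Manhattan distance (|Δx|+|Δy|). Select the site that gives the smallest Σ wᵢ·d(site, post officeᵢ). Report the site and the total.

R, total 643 blocks

Total weighted distance at each candidate:
  P (7, 2): total = 988
  Q (15, 0): total = 1678
  R (8, 8): total = 643
  S (12, 14): total = 1665
  T (13, 13): total = 1611
Minimum is at R with total 643 blocks.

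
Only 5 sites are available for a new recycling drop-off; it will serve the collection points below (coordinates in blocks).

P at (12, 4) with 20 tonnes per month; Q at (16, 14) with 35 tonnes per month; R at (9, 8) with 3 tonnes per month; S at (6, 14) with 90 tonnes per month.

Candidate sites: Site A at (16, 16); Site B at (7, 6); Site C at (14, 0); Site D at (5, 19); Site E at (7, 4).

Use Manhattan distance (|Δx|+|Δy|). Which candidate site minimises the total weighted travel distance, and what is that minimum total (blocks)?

Total weighted distance at each candidate:
  Site A (16, 16): total = 1515
  Site B (7, 6): total = 1557
  Site C (14, 0): total = 2699
  Site D (5, 19): total = 1585
  Site E (7, 4): total = 1773
Minimum is at Site A with total 1515 blocks.

Site A, total 1515 blocks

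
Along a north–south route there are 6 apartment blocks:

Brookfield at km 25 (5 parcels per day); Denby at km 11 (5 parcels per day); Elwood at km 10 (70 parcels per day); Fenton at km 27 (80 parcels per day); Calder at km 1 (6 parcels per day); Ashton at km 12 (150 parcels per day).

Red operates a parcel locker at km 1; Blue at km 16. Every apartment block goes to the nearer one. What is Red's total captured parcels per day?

The indifferent point is the midpoint (1+16)/2 = 8.5; apartment blocks left of it (closer to Red at 1) go to Red, those right go to Blue.
  Calder at 1 (w=6) → Red
  Elwood at 10 (w=70) → Blue
  Denby at 11 (w=5) → Blue
  Ashton at 12 (w=150) → Blue
  Brookfield at 25 (w=5) → Blue
  Fenton at 27 (w=80) → Blue
Red captures 6; Blue captures 310.

6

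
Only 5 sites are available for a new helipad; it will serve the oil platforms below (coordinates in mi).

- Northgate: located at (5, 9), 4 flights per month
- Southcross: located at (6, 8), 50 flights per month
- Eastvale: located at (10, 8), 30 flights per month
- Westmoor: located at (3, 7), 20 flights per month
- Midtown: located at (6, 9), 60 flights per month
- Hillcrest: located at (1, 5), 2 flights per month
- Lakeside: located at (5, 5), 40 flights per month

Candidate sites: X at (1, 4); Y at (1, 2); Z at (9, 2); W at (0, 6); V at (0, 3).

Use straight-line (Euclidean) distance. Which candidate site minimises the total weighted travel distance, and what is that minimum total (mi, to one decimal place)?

Total weighted distance at each candidate:
  X (1, 4): total = 1304.5
  Y (1, 2): total = 1577.1
  Z (9, 2): total = 1380.4
  W (0, 6): total = 1318.0
  V (0, 3): total = 1586.2
Minimum is at X with total 1304.5 mi.

X, total 1304.5 mi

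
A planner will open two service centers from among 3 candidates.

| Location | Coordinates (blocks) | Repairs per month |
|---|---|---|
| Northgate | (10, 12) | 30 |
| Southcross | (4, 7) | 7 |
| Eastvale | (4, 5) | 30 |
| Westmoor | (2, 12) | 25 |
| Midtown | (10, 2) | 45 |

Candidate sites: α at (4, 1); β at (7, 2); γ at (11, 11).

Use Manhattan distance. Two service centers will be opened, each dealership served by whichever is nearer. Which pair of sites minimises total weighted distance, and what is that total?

{β, γ}, total 681

Evaluate every pair (each demand assigned to the nearer of the two):
  {β, γ}: total = 681
  {α, γ}: total = 787
  {α, β}: total = 1012
Best pair: {β, γ} with total 681.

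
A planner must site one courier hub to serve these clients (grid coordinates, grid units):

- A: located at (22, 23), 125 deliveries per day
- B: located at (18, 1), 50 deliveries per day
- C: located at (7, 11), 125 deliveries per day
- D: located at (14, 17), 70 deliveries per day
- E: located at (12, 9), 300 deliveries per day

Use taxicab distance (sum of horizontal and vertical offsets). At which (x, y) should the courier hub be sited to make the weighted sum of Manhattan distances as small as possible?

Manhattan distance separates: Σwᵢ(|x−xᵢ|+|y−yᵢ|) = Σwᵢ|x−xᵢ| + Σwᵢ|y−yᵢ|, so x and y are optimised independently as 1-D weighted medians.
Total weight W = 670; half = 335.
x-coordinate, sorted with cumulative weight:
  x=7 (C, w=125) cum 125
  x=12 (E, w=300) cum 425  ← median
  x=14 (D, w=70) cum 495
  x=18 (B, w=50) cum 545
  x=22 (A, w=125) cum 670
⇒ x* = 12
y-coordinate, sorted with cumulative weight:
  y=1 (B, w=50) cum 50
  y=9 (E, w=300) cum 350  ← median
  y=11 (C, w=125) cum 475
  y=17 (D, w=70) cum 545
  y=23 (A, w=125) cum 670
⇒ y* = 9

(12, 9)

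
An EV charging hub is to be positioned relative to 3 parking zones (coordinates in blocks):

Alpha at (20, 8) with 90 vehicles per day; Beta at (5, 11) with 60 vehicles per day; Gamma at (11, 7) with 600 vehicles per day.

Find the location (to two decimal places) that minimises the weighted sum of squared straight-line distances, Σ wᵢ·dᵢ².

(11.60, 7.44)

The minimiser of Σwᵢ‖p−pᵢ‖² is the weighted centroid p* = (Σwᵢpᵢ)/(Σwᵢ).
Σwᵢ = 750.
Σwᵢxᵢ = 90·20 + 60·5 + 600·11 = 8700.
Σwᵢyᵢ = 90·8 + 60·11 + 600·7 = 5580.
x* = 8700/750 = 11.60, y* = 5580/750 = 7.44.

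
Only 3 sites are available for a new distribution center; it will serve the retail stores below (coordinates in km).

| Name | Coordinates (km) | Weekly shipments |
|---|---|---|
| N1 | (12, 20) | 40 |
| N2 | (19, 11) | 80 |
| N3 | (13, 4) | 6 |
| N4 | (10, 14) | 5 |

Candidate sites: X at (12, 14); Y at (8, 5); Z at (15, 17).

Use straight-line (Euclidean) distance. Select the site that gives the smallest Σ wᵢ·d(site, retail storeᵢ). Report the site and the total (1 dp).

Total weighted distance at each candidate:
  X (12, 14): total = 919.6
  Y (8, 5): total = 1700.1
  Z (15, 17): total = 854.7
Minimum is at Z with total 854.7 km.

Z, total 854.7 km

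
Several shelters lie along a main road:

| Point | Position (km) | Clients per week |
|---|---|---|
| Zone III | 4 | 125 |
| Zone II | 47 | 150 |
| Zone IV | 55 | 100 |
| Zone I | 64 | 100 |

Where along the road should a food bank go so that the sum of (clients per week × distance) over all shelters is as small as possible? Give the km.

x = 47

For a sum of weighted absolute distances on a line, the optimum is the weighted median (not the mean). Total weight W = 475; half-weight = 237.5.
Sort by position and accumulate weight:
  km 4 (Zone III, w=125) → cum 125
  km 47 (Zone II, w=150) → cum 275  ≥ 237.5 → median here
  km 55 (Zone IV, w=100) → cum 375
  km 64 (Zone I, w=100) → cum 475
Optimal location: km 47.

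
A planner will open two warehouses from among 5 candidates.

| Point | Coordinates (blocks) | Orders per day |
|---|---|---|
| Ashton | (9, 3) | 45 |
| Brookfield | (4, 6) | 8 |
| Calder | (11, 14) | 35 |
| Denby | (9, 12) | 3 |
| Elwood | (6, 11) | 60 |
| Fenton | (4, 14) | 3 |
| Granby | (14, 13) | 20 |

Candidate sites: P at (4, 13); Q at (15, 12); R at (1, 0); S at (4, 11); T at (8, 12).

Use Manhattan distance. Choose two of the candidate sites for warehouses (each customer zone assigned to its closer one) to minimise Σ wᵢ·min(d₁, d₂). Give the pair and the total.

Evaluate every pair (each demand assigned to the nearer of the two):
  {S, T}: total = 937
  {Q, T}: total = 946
  {P, T}: total = 1007
  {Q, S}: total = 1022
  {R, T}: total = 1038
  {P, Q}: total = 1242
  {P, S}: total = 1246
  {R, S}: total = 1272
  {P, R}: total = 1292
  {Q, R}: total = 1474
Best pair: {S, T} with total 937.

{S, T}, total 937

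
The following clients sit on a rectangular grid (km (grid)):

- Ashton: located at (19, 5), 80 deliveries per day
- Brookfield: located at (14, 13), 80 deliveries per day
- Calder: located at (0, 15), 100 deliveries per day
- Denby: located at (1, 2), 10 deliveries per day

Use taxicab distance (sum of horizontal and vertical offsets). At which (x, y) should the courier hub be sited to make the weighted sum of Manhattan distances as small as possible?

(14, 13)

Manhattan distance separates: Σwᵢ(|x−xᵢ|+|y−yᵢ|) = Σwᵢ|x−xᵢ| + Σwᵢ|y−yᵢ|, so x and y are optimised independently as 1-D weighted medians.
Total weight W = 270; half = 135.
x-coordinate, sorted with cumulative weight:
  x=0 (Calder, w=100) cum 100
  x=1 (Denby, w=10) cum 110
  x=14 (Brookfield, w=80) cum 190  ← median
  x=19 (Ashton, w=80) cum 270
⇒ x* = 14
y-coordinate, sorted with cumulative weight:
  y=2 (Denby, w=10) cum 10
  y=5 (Ashton, w=80) cum 90
  y=13 (Brookfield, w=80) cum 170  ← median
  y=15 (Calder, w=100) cum 270
⇒ y* = 13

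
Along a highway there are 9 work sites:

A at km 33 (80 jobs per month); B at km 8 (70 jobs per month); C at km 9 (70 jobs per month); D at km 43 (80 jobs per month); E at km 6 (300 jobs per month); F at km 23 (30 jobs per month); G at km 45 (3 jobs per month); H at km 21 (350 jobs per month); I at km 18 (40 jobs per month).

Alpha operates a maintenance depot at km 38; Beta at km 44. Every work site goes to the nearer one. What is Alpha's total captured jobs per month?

The indifferent point is the midpoint (38+44)/2 = 41; work sites left of it (closer to Alpha at 38) go to Alpha, those right go to Beta.
  E at 6 (w=300) → Alpha
  B at 8 (w=70) → Alpha
  C at 9 (w=70) → Alpha
  I at 18 (w=40) → Alpha
  H at 21 (w=350) → Alpha
  F at 23 (w=30) → Alpha
  A at 33 (w=80) → Alpha
  D at 43 (w=80) → Beta
  G at 45 (w=3) → Beta
Alpha captures 940; Beta captures 83.

940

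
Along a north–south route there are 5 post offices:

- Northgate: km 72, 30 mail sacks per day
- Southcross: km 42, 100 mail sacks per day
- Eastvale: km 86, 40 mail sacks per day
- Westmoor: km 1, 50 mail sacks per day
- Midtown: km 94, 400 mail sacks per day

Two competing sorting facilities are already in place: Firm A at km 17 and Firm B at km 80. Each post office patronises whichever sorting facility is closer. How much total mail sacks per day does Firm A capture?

150

The indifferent point is the midpoint (17+80)/2 = 48.5; post offices left of it (closer to Firm A at 17) go to Firm A, those right go to Firm B.
  Westmoor at 1 (w=50) → Firm A
  Southcross at 42 (w=100) → Firm A
  Northgate at 72 (w=30) → Firm B
  Eastvale at 86 (w=40) → Firm B
  Midtown at 94 (w=400) → Firm B
Firm A captures 150; Firm B captures 470.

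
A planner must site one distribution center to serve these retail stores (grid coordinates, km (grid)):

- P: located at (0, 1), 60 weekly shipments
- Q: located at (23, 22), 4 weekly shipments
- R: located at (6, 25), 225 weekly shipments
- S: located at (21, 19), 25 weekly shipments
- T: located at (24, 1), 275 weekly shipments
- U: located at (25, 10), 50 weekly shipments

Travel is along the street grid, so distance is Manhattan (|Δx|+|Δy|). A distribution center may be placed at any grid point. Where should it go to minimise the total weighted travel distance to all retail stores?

Manhattan distance separates: Σwᵢ(|x−xᵢ|+|y−yᵢ|) = Σwᵢ|x−xᵢ| + Σwᵢ|y−yᵢ|, so x and y are optimised independently as 1-D weighted medians.
Total weight W = 639; half = 319.5.
x-coordinate, sorted with cumulative weight:
  x=0 (P, w=60) cum 60
  x=6 (R, w=225) cum 285
  x=21 (S, w=25) cum 310
  x=23 (Q, w=4) cum 314
  x=24 (T, w=275) cum 589  ← median
  x=25 (U, w=50) cum 639
⇒ x* = 24
y-coordinate, sorted with cumulative weight:
  y=1 (P, w=60) cum 60
  y=1 (T, w=275) cum 335  ← median
  y=10 (U, w=50) cum 385
  y=19 (S, w=25) cum 410
  y=22 (Q, w=4) cum 414
  y=25 (R, w=225) cum 639
⇒ y* = 1

(24, 1)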